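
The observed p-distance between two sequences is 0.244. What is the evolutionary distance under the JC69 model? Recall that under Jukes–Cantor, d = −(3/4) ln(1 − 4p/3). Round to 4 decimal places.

0.2952

d = −(3/4) ln(1 − 4p/3) = −0.75 ln(1 − 0.325333) = −0.75 ln(0.674667)
  = −0.75 × (-0.393536) = 0.295152 substitutions/site.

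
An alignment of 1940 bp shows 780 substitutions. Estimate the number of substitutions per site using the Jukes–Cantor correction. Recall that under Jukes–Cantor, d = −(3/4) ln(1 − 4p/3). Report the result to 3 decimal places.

0.576

p = 780/1940 ≈ 0.402062.
d = −(3/4) ln(1 − 4p/3) = −0.75 ln(1 − 0.536083) = −0.75 ln(0.463917)
  = −0.75 × (-0.768050) = 0.576038 substitutions/site.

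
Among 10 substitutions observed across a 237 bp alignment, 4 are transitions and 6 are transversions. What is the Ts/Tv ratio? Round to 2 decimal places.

R = 4/6 = 0.666666… ≈ 0.67 (to 2 d.p.).

0.67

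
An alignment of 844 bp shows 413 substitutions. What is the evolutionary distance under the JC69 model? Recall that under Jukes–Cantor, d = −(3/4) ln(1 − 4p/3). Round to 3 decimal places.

p = 413/844 ≈ 0.489336.
d = −(3/4) ln(1 − 4p/3) = −0.75 ln(1 − 0.652448) = −0.75 ln(0.347552)
  = −0.75 × (-1.056841) = 0.792631 substitutions/site.

0.793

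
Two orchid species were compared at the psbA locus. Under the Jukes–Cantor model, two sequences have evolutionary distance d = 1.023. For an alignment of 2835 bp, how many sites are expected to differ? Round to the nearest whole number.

1583

Invert JC69: p = (3/4)(1 − e^(−4d/3)) = 0.75 × (1 − e^(-1.364)) = 0.75 × (1 − 0.255636) = 0.558273.
Expected differing sites = pL ≈ 0.558273 × 2835 = 1582.703955 ≈ 1583.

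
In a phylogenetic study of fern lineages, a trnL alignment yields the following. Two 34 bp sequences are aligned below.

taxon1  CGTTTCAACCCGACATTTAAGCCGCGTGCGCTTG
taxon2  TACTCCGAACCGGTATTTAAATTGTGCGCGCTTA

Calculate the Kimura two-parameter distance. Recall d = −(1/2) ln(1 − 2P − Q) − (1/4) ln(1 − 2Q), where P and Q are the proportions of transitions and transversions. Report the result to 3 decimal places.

Of 34 sites, 13 differences are transitions and 1 are transversions, so P = 13/34 ≈ 0.382353 and Q = 1/34 ≈ 0.029412.
Under the Kimura two-parameter model, d = −½ ln(1 − 2P − Q) − ¼ ln(1 − 2Q).
1 − 2P − Q = 0.205882, giving −½ ln(0.205882) = 0.790226.
1 − 2Q = 0.941176, giving −¼ ln(0.941176) = 0.015156.
d = 0.790226 + 0.015156 = 0.805382.

0.805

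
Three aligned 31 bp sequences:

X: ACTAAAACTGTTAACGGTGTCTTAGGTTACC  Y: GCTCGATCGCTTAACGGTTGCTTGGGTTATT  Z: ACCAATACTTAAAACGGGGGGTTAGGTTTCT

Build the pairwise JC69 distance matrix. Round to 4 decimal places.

X–Y: 11/31 sites differ → p ≈ 0.354839, d = −0.75 ln(1 − 0.473119) = 0.480585 ≈ 0.4806.
X–Z: 10/31 sites differ → p ≈ 0.322581, d = −0.75 ln(1 − 0.430108) = 0.421731 ≈ 0.4217.
Y–Z: 16/31 sites differ → p ≈ 0.516129, d = −0.75 ln(1 − 0.688172) = 0.873978 ≈ 0.8740.

d(X,Y) = 0.4806, d(X,Z) = 0.4217, d(Y,Z) = 0.8740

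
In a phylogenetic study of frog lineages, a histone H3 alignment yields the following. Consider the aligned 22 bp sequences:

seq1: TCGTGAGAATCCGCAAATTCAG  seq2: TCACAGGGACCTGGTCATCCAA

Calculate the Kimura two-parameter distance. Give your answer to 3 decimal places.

1.625

Of 22 sites, 9 differences are transitions and 3 are transversions, so P = 9/22 ≈ 0.409091 and Q = 3/22 ≈ 0.136364.
Under the Kimura two-parameter model, d = −½ ln(1 − 2P − Q) − ¼ ln(1 − 2Q).
1 − 2P − Q = 0.045454, giving −½ ln(0.045454) = 1.545527.
1 − 2Q = 0.727272, giving −¼ ln(0.727272) = 0.079614.
d = 1.545527 + 0.079614 = 1.625141.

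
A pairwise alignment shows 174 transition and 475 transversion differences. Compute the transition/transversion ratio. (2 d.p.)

R = 174/475 = 0.366315… ≈ 0.37 (to 2 d.p.).

0.37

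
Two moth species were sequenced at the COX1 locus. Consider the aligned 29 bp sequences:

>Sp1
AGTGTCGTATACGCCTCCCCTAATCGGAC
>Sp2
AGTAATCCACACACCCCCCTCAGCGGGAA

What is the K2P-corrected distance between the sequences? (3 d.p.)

0.960

Of 29 sites, 10 differences are transitions and 4 are transversions, so P = 10/29 ≈ 0.344828 and Q = 4/29 ≈ 0.137931.
Under the Kimura two-parameter model, d = −½ ln(1 − 2P − Q) − ¼ ln(1 − 2Q).
1 − 2P − Q = 0.172413, giving −½ ln(0.172413) = 0.878931.
1 − 2Q = 0.724138, giving −¼ ln(0.724138) = 0.080693.
d = 0.878931 + 0.080693 = 0.959624.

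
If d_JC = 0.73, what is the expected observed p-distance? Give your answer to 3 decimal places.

p = (3/4)(1 − e^(−4d/3)) = 0.75 × (1 − e^(-0.973333)) = 0.75 × (1 − 0.377822) = 0.466634.

0.467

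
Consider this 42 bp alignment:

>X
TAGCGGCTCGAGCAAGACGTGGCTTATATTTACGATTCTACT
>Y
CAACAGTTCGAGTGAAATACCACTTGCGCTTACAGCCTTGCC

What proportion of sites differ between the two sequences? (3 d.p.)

0.548

The sequences differ at 23 of 42 positions.
p = 23/42 = 0.547619… ≈ 0.548 (to 3 d.p.).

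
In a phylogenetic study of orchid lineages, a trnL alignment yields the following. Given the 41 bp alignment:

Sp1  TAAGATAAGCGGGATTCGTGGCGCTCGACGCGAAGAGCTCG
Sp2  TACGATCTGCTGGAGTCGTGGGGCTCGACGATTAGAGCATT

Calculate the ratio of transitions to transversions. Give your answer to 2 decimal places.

0.09

Transitions are A↔G and C↔T; transversions are all other mismatches.
Transitions: 1. Transversions: 11.
R = 1/11 = 0.090909… ≈ 0.09 (to 2 d.p.).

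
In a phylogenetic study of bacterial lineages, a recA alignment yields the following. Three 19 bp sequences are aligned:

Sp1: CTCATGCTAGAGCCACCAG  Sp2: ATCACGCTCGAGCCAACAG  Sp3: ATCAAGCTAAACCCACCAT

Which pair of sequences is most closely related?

Sp1–Sp2: 4/19 differ, p = 0.211, d = 0.247.
Sp1–Sp3: 5/19 differ, p = 0.263, d = 0.324.
Sp2–Sp3: 6/19 differ, p = 0.316, d = 0.410.
The smallest distance is between Sp1 and Sp2.

Sp1 and Sp2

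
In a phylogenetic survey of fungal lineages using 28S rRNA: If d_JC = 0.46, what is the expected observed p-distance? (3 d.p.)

p = (3/4)(1 − e^(−4d/3)) = 0.75 × (1 − e^(-0.613333)) = 0.75 × (1 − 0.541543) = 0.343843.

0.344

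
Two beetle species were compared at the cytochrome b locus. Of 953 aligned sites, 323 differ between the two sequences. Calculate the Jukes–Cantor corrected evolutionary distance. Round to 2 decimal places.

0.45

p = 323/953 ≈ 0.33893.
d = −(3/4) ln(1 − 4p/3) = −0.75 ln(1 − 0.451907) = −0.75 ln(0.548093)
  = −0.75 × (-0.601310) = 0.450983 substitutions/site.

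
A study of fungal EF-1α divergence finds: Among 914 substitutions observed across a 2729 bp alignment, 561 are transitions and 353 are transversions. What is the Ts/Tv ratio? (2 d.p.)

R = 561/353 = 1.589235… ≈ 1.59 (to 2 d.p.).

1.59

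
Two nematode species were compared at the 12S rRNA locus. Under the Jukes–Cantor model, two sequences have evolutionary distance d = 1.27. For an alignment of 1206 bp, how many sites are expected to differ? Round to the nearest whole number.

738

Invert JC69: p = (3/4)(1 − e^(−4d/3)) = 0.75 × (1 − e^(-1.693333)) = 0.75 × (1 − 0.183906) = 0.612071.
Expected differing sites = pL ≈ 0.612071 × 1206 = 738.157626 ≈ 738.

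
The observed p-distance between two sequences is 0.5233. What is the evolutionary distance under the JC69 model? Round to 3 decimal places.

0.897

d = −(3/4) ln(1 − 4p/3) = −0.75 ln(1 − 0.697733) = −0.75 ln(0.302267)
  = −0.75 × (-1.196445) = 0.897334 substitutions/site.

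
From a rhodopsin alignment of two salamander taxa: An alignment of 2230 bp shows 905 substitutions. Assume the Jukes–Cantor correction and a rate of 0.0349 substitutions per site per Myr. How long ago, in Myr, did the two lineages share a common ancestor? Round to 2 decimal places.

p = 905/2230 ≈ 0.40583.
d = −(3/4) ln(1 − 4p/3) = −0.75 ln(1 − 0.541107) = −0.75 ln(0.458893)
  = −0.75 × (-0.778938) = 0.584204 substitutions/site.
Under a molecular clock d = 2μt, so t = d/(2μ) = 0.584204 / (2 × 0.0349) = 8.37 Myr.

8.37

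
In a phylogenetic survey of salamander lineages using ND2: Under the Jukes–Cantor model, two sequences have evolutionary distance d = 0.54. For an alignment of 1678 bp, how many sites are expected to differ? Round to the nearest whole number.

Invert JC69: p = (3/4)(1 − e^(−4d/3)) = 0.75 × (1 − e^(-0.72)) = 0.75 × (1 − 0.486752) = 0.384936.
Expected differing sites = pL ≈ 0.384936 × 1678 = 645.922608 ≈ 646.

646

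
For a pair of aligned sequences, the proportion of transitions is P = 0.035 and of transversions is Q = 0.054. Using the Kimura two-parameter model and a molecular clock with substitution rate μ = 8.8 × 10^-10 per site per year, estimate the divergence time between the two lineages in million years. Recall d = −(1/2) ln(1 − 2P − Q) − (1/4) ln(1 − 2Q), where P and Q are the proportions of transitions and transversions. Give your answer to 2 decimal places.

53.84

Under the Kimura two-parameter model, d = −½ ln(1 − 2P − Q) − ¼ ln(1 − 2Q).
1 − 2P − Q = 0.876, giving −½ ln(0.876) = 0.066195.
1 − 2Q = 0.892, giving −¼ ln(0.892) = 0.028572.
d = 0.066195 + 0.028572 = 0.094767.
Under a molecular clock d = 2μt, so t = d/(2μ) = 0.094767 / (2 × 8.8 × 10^-10) = 53.84 million years.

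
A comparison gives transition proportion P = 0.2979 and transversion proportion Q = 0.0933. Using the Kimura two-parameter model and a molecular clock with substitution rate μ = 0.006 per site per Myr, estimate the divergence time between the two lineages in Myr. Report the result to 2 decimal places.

Under the Kimura two-parameter model, d = −½ ln(1 − 2P − Q) − ¼ ln(1 − 2Q).
1 − 2P − Q = 0.3109, giving −½ ln(0.3109) = 0.584142.
1 − 2Q = 0.8134, giving −¼ ln(0.8134) = 0.051633.
d = 0.584142 + 0.051633 = 0.635775.
Under a molecular clock d = 2μt, so t = d/(2μ) = 0.635775 / (2 × 0.006) = 52.98 Myr.

52.98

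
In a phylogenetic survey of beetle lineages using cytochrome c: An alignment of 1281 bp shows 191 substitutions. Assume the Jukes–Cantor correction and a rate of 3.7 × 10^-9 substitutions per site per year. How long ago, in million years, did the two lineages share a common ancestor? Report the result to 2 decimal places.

22.46

p = 191/1281 ≈ 0.149102.
d = −(3/4) ln(1 − 4p/3) = −0.75 ln(1 − 0.198803) = −0.75 ln(0.801197)
  = −0.75 × (-0.221648) = 0.166236 substitutions/site.
Under a molecular clock d = 2μt, so t = d/(2μ) = 0.166236 / (2 × 3.7 × 10^-9) = 22.46 million years.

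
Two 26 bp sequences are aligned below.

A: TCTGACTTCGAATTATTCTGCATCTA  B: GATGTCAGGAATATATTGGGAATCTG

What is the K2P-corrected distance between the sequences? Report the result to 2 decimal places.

0.90

Of 26 sites, 2 differences are transitions and 11 are transversions, so P = 2/26 ≈ 0.076923 and Q = 11/26 ≈ 0.423077.
Under the Kimura two-parameter model, d = −½ ln(1 − 2P − Q) − ¼ ln(1 − 2Q).
1 − 2P − Q = 0.423077, giving −½ ln(0.423077) = 0.430101.
1 − 2Q = 0.153846, giving −¼ ln(0.153846) = 0.467951.
d = 0.430101 + 0.467951 = 0.898052.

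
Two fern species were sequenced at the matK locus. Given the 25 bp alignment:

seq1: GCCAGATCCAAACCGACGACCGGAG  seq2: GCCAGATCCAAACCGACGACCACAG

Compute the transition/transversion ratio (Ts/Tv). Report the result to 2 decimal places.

Transitions are A↔G and C↔T; transversions are all other mismatches.
Transitions: 1. Transversions: 1.
R = 1/1 = 1.00.

1.00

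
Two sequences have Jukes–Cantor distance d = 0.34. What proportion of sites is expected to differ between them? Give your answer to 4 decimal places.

0.2734

p = (3/4)(1 − e^(−4d/3)) = 0.75 × (1 − e^(-0.453333)) = 0.75 × (1 − 0.635506) = 0.273371.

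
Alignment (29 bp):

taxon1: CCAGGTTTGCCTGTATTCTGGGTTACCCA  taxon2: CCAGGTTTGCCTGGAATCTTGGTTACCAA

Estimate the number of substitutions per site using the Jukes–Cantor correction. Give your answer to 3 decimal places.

The sequences differ at 4 of 29 sites (14, 16, 20, 28), so p = 4/29 ≈ 0.137931.
d = −(3/4) ln(1 − 4p/3) = −0.75 ln(1 − 0.183908) = −0.75 ln(0.816092)
  = −0.75 × (-0.203228) = 0.152421 substitutions/site.

0.152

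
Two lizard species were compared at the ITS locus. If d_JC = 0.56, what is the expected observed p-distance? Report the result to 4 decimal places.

p = (3/4)(1 − e^(−4d/3)) = 0.75 × (1 − e^(-0.746667)) = 0.75 × (1 − 0.473944) = 0.394542.

0.3945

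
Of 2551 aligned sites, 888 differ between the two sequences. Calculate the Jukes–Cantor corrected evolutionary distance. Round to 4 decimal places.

p = 888/2551 ≈ 0.348099.
d = −(3/4) ln(1 − 4p/3) = −0.75 ln(1 − 0.464132) = −0.75 ln(0.535868)
  = −0.75 × (-0.623867) = 0.467900 substitutions/site.

0.4679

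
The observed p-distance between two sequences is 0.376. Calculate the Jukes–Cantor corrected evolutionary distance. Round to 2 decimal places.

d = −(3/4) ln(1 − 4p/3) = −0.75 ln(1 − 0.501333) = −0.75 ln(0.498667)
  = −0.75 × (-0.695817) = 0.521863 substitutions/site.

0.52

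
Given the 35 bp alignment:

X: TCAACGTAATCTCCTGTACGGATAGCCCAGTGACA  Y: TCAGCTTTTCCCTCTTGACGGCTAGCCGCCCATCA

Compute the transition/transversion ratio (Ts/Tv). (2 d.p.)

0.60

Transitions are A↔G and C↔T; transversions are all other mismatches.
Transitions: 6. Transversions: 10.
R = 6/10 = 0.60.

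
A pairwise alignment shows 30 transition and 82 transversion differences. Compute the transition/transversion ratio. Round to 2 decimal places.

0.37

R = 30/82 = 0.365853… ≈ 0.37 (to 2 d.p.).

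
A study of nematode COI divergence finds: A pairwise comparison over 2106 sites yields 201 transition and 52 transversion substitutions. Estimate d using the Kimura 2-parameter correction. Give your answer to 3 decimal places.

P = 201/2106 ≈ 0.095442 and Q = 52/2106 ≈ 0.024691.
Under the Kimura two-parameter model, d = −½ ln(1 − 2P − Q) − ¼ ln(1 − 2Q).
1 − 2P − Q = 0.784425, giving −½ ln(0.784425) = 0.121402.
1 − 2Q = 0.950618, giving −¼ ln(0.950618) = 0.012661.
d = 0.121402 + 0.012661 = 0.134063.

0.134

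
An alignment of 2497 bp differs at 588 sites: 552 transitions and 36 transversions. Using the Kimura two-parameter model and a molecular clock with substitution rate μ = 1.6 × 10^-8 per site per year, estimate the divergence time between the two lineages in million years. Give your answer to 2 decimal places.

9.76

P = 552/2497 ≈ 0.221065 and Q = 36/2497 ≈ 0.014417.
Under the Kimura two-parameter model, d = −½ ln(1 − 2P − Q) − ¼ ln(1 − 2Q).
1 − 2P − Q = 0.543453, giving −½ ln(0.543453) = 0.304906.
1 − 2Q = 0.971166, giving −¼ ln(0.971166) = 0.007314.
d = 0.304906 + 0.007314 = 0.312220.
Under a molecular clock d = 2μt, so t = d/(2μ) = 0.312220 / (2 × 1.6 × 10^-8) = 9.76 million years.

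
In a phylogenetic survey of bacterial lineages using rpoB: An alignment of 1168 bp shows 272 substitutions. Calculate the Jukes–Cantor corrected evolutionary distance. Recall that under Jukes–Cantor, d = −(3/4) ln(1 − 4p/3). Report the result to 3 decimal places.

p = 272/1168 ≈ 0.232877.
d = −(3/4) ln(1 − 4p/3) = −0.75 ln(1 − 0.310503) = −0.75 ln(0.689497)
  = −0.75 × (-0.371793) = 0.278845 substitutions/site.

0.279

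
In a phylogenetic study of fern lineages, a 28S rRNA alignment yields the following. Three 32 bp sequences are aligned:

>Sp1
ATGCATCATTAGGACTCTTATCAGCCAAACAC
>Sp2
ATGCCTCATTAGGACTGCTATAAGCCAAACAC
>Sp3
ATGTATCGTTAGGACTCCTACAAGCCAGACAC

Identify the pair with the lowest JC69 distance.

Sp1 and Sp2

Sp1–Sp2: 4/32 differ, p = 0.125, d = 0.137.
Sp1–Sp3: 6/32 differ, p = 0.188, d = 0.216.
Sp2–Sp3: 6/32 differ, p = 0.188, d = 0.216.
The smallest distance is between Sp1 and Sp2.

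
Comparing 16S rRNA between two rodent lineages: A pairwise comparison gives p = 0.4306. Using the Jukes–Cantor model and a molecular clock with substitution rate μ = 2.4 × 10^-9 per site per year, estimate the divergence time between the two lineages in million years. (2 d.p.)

133.38

d = −(3/4) ln(1 − 4p/3) = −0.75 ln(1 − 0.574133) = −0.75 ln(0.425867)
  = −0.75 × (-0.853628) = 0.640221 substitutions/site.
Under a molecular clock d = 2μt, so t = d/(2μ) = 0.640221 / (2 × 2.4 × 10^-9) = 133.38 million years.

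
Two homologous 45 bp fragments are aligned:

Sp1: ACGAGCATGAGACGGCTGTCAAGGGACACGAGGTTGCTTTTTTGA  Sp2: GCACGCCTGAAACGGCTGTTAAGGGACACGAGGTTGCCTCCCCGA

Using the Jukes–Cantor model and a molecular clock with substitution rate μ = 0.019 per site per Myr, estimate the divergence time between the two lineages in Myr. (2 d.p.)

The sequences differ at 11 of 45 sites, so p = 11/45 ≈ 0.244444.
d = −(3/4) ln(1 − 4p/3) = −0.75 ln(1 − 0.325925) = −0.75 ln(0.674075)
  = −0.75 × (-0.394414) = 0.295811 substitutions/site.
Under a molecular clock d = 2μt, so t = d/(2μ) = 0.295811 / (2 × 0.019) = 7.78 Myr.

7.78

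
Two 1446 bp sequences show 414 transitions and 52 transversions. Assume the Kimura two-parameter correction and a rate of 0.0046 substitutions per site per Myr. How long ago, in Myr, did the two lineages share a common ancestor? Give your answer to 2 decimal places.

P = 414/1446 ≈ 0.286307 and Q = 52/1446 ≈ 0.035961.
Under the Kimura two-parameter model, d = −½ ln(1 − 2P − Q) − ¼ ln(1 − 2Q).
1 − 2P − Q = 0.391425, giving −½ ln(0.391425) = 0.468981.
1 − 2Q = 0.928078, giving −¼ ln(0.928078) = 0.018660.
d = 0.468981 + 0.018660 = 0.487641.
Under a molecular clock d = 2μt, so t = d/(2μ) = 0.487641 / (2 × 0.0046) = 53.00 Myr.

53.00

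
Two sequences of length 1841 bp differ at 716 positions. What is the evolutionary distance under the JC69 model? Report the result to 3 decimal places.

0.548

p = 716/1841 ≈ 0.388919.
d = −(3/4) ln(1 − 4p/3) = −0.75 ln(1 − 0.518559) = −0.75 ln(0.481441)
  = −0.75 × (-0.730972) = 0.548229 substitutions/site.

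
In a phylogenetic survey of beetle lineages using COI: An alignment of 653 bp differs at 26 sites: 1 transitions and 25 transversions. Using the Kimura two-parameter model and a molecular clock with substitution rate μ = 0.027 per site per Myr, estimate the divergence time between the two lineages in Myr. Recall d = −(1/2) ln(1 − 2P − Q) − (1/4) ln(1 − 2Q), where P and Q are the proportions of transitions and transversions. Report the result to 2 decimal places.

P = 1/653 ≈ 0.001531 and Q = 25/653 ≈ 0.038285.
Under the Kimura two-parameter model, d = −½ ln(1 − 2P − Q) − ¼ ln(1 − 2Q).
1 − 2P − Q = 0.958653, giving −½ ln(0.958653) = 0.021113.
1 − 2Q = 0.92343, giving −¼ ln(0.92343) = 0.019915.
d = 0.021113 + 0.019915 = 0.041028.
Under a molecular clock d = 2μt, so t = d/(2μ) = 0.041028 / (2 × 0.027) = 0.76 Myr.

0.76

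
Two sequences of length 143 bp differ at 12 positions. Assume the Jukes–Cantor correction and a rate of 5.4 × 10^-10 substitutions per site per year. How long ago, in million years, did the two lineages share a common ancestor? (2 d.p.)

p = 12/143 ≈ 0.083916.
d = −(3/4) ln(1 − 4p/3) = −0.75 ln(1 − 0.111888) = −0.75 ln(0.888112)
  = −0.75 × (-0.118657) = 0.088993 substitutions/site.
Under a molecular clock d = 2μt, so t = d/(2μ) = 0.088993 / (2 × 5.4 × 10^-10) = 82.40 million years.

82.40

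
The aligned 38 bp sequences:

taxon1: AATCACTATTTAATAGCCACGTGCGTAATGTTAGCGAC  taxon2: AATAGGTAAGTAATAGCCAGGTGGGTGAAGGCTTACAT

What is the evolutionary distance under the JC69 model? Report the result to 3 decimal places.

The sequences differ at 16 of 38 sites, so p = 16/38 ≈ 0.421053.
d = −(3/4) ln(1 − 4p/3) = −0.75 ln(1 − 0.561404) = −0.75 ln(0.438596)
  = −0.75 × (-0.824177) = 0.618133 substitutions/site.

0.618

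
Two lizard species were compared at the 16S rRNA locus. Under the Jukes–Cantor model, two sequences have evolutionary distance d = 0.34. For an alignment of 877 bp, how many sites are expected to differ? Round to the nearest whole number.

240

Invert JC69: p = (3/4)(1 − e^(−4d/3)) = 0.75 × (1 − e^(-0.453333)) = 0.75 × (1 − 0.635506) = 0.273371.
Expected differing sites = pL ≈ 0.273371 × 877 = 239.746367 ≈ 240.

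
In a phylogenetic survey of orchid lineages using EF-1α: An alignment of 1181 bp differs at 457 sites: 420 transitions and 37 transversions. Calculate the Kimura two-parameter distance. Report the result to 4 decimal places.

P = 420/1181 ≈ 0.355631 and Q = 37/1181 ≈ 0.031329.
Under the Kimura two-parameter model, d = −½ ln(1 − 2P − Q) − ¼ ln(1 − 2Q).
1 − 2P − Q = 0.257409, giving −½ ln(0.257409) = 0.678545.
1 − 2Q = 0.937342, giving −¼ ln(0.937342) = 0.016177.
d = 0.678545 + 0.016177 = 0.694722.

0.6947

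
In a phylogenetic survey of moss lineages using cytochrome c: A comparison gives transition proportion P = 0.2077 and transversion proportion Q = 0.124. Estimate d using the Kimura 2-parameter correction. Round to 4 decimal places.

0.4589

Under the Kimura two-parameter model, d = −½ ln(1 − 2P − Q) − ¼ ln(1 − 2Q).
1 − 2P − Q = 0.4606, giving −½ ln(0.4606) = 0.387613.
1 − 2Q = 0.752, giving −¼ ln(0.752) = 0.071255.
d = 0.387613 + 0.071255 = 0.458868.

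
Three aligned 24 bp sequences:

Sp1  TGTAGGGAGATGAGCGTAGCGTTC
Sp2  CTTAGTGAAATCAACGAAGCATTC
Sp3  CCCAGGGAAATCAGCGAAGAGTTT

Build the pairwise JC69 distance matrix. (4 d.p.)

Sp1–Sp2: 8/24 sites differ → p ≈ 0.333333, d = −0.75 ln(1 − 0.444444) = 0.440839 ≈ 0.4408.
Sp1–Sp3: 8/24 sites differ → p ≈ 0.333333, d = −0.75 ln(1 − 0.444444) = 0.440839 ≈ 0.4408.
Sp2–Sp3: 7/24 sites differ → p ≈ 0.291667, d = −0.75 ln(1 − 0.388889) = 0.369358 ≈ 0.3694.

d(Sp1,Sp2) = 0.4408, d(Sp1,Sp3) = 0.4408, d(Sp2,Sp3) = 0.3694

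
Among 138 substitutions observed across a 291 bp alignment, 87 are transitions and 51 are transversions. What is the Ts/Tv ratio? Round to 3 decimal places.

1.706

R = 87/51 = 1.705882… ≈ 1.706 (to 3 d.p.).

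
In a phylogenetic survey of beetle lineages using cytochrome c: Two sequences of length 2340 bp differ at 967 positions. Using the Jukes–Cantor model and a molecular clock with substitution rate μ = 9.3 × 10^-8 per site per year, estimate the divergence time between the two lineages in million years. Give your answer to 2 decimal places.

3.23

p = 967/2340 ≈ 0.413248.
d = −(3/4) ln(1 − 4p/3) = −0.75 ln(1 − 0.550997) = −0.75 ln(0.449003)
  = −0.75 × (-0.800726) = 0.600545 substitutions/site.
Under a molecular clock d = 2μt, so t = d/(2μ) = 0.600545 / (2 × 9.3 × 10^-8) = 3.23 million years.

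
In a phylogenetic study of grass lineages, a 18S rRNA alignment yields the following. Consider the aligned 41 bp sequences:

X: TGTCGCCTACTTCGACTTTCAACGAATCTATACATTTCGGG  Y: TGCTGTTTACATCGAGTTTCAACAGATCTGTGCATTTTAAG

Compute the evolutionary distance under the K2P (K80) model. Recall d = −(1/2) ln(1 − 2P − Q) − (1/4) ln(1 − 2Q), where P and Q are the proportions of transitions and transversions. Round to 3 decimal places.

Of 41 sites, 11 differences are transitions and 2 are transversions, so P = 11/41 ≈ 0.268293 and Q = 2/41 ≈ 0.04878.
Under the Kimura two-parameter model, d = −½ ln(1 − 2P − Q) − ¼ ln(1 − 2Q).
1 − 2P − Q = 0.414634, giving −½ ln(0.414634) = 0.440180.
1 − 2Q = 0.90244, giving −¼ ln(0.90244) = 0.025663.
d = 0.440180 + 0.025663 = 0.465843.

0.466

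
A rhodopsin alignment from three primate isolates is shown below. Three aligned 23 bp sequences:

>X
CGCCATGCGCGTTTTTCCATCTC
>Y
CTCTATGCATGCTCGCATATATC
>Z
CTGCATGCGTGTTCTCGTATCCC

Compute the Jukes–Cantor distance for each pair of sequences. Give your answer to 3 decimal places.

d(X,Y) = 0.761, d(X,Z) = 0.467, d(Y,Z) = 0.467

X–Y: 11/23 sites differ → p ≈ 0.478261, d = −0.75 ln(1 − 0.637681) = 0.761423 ≈ 0.761.
X–Z: 8/23 sites differ → p ≈ 0.347826, d = −0.75 ln(1 − 0.463768) = 0.467391 ≈ 0.467.
Y–Z: 8/23 sites differ → p ≈ 0.347826, d = −0.75 ln(1 − 0.463768) = 0.467391 ≈ 0.467.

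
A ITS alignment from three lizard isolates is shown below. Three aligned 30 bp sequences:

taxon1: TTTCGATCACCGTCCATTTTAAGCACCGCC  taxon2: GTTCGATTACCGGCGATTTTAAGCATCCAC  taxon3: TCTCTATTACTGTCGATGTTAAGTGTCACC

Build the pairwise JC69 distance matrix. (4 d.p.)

taxon1–taxon2: 7/30 sites differ → p ≈ 0.233333, d = −0.75 ln(1 − 0.311111) = 0.279506 ≈ 0.2795.
taxon1–taxon3: 10/30 sites differ → p ≈ 0.333333, d = −0.75 ln(1 − 0.444444) = 0.440839 ≈ 0.4408.
taxon2–taxon3: 10/30 sites differ → p ≈ 0.333333, d = −0.75 ln(1 − 0.444444) = 0.440839 ≈ 0.4408.

d(taxon1,taxon2) = 0.2795, d(taxon1,taxon3) = 0.4408, d(taxon2,taxon3) = 0.4408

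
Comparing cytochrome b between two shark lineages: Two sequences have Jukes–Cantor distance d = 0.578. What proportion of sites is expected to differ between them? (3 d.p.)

p = (3/4)(1 − e^(−4d/3)) = 0.75 × (1 − e^(-0.770667)) = 0.75 × (1 − 0.462704) = 0.402972.

0.403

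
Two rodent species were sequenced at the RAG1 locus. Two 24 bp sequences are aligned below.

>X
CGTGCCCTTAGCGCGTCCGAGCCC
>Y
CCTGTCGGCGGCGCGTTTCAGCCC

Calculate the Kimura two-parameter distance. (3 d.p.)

Of 24 sites, 5 differences are transitions and 4 are transversions, so P = 5/24 ≈ 0.208333 and Q = 4/24 ≈ 0.166667.
Under the Kimura two-parameter model, d = −½ ln(1 − 2P − Q) − ¼ ln(1 − 2Q).
1 − 2P − Q = 0.416667, giving −½ ln(0.416667) = 0.437734.
1 − 2Q = 0.666666, giving −¼ ln(0.666666) = 0.101367.
d = 0.437734 + 0.101367 = 0.539101.

0.539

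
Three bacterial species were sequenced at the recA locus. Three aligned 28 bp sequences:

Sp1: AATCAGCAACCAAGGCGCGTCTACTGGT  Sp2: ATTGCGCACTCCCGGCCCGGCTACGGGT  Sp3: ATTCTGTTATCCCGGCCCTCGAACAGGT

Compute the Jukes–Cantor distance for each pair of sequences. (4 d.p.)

d(Sp1,Sp2) = 0.4850, d(Sp1,Sp3) = 0.7238, d(Sp2,Sp3) = 0.4850

Sp1–Sp2: 10/28 sites differ → p ≈ 0.357143, d = −0.75 ln(1 − 0.476191) = 0.484971 ≈ 0.4850.
Sp1–Sp3: 13/28 sites differ → p ≈ 0.464286, d = −0.75 ln(1 − 0.619048) = 0.723811 ≈ 0.7238.
Sp2–Sp3: 10/28 sites differ → p ≈ 0.357143, d = −0.75 ln(1 − 0.476191) = 0.484971 ≈ 0.4850.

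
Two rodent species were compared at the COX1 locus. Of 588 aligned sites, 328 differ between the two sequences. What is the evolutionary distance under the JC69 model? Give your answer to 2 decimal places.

1.02

p = 328/588 ≈ 0.557823.
d = −(3/4) ln(1 − 4p/3) = −0.75 ln(1 − 0.743764) = −0.75 ln(0.256236)
  = −0.75 × (-1.361656) = 1.021242 substitutions/site.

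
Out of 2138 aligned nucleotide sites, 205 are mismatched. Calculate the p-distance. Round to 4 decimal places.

0.0959

p = 205/2138 = 0.095884… ≈ 0.0959 (to 4 d.p.).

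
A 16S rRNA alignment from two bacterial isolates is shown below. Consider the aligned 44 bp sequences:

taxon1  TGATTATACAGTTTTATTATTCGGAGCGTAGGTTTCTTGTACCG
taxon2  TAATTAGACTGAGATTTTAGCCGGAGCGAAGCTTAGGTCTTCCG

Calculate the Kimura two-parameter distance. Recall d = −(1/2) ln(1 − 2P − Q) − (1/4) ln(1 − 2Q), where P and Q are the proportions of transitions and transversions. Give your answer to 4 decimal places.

Of 44 sites, 2 differences are transitions and 14 are transversions, so P = 2/44 ≈ 0.045455 and Q = 14/44 ≈ 0.318182.
Under the Kimura two-parameter model, d = −½ ln(1 − 2P − Q) − ¼ ln(1 − 2Q).
1 − 2P − Q = 0.590908, giving −½ ln(0.590908) = 0.263047.
1 − 2Q = 0.363636, giving −¼ ln(0.363636) = 0.252900.
d = 0.263047 + 0.252900 = 0.515947.

0.5159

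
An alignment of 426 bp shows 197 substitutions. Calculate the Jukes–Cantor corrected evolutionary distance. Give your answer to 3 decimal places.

p = 197/426 ≈ 0.462441.
d = −(3/4) ln(1 − 4p/3) = −0.75 ln(1 − 0.616588) = −0.75 ln(0.383412)
  = −0.75 × (-0.958645) = 0.718984 substitutions/site.

0.719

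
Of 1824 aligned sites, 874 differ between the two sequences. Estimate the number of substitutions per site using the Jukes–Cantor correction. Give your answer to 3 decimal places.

p = 874/1824 ≈ 0.479167.
d = −(3/4) ln(1 − 4p/3) = −0.75 ln(1 − 0.638889) = −0.75 ln(0.361111)
  = −0.75 × (-1.018570) = 0.763928 substitutions/site.

0.764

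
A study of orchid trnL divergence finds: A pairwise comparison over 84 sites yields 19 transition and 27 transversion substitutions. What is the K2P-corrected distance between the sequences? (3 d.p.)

P = 19/84 ≈ 0.22619 and Q = 27/84 ≈ 0.321429.
Under the Kimura two-parameter model, d = −½ ln(1 − 2P − Q) − ¼ ln(1 − 2Q).
1 − 2P − Q = 0.226191, giving −½ ln(0.226191) = 0.743188.
1 − 2Q = 0.357142, giving −¼ ln(0.357142) = 0.257405.
d = 0.743188 + 0.257405 = 1.000593.

1.001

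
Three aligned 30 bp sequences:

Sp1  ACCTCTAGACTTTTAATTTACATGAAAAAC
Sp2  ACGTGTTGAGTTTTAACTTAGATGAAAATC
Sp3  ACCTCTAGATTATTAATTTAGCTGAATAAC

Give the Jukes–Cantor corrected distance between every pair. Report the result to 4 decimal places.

d(Sp1,Sp2) = 0.2795, d(Sp1,Sp3) = 0.1885, d(Sp2,Sp3) = 0.3831

Sp1–Sp2: 7/30 sites differ → p ≈ 0.233333, d = −0.75 ln(1 − 0.311111) = 0.279506 ≈ 0.2795.
Sp1–Sp3: 5/30 sites differ → p ≈ 0.166667, d = −0.75 ln(1 − 0.222223) = 0.188487 ≈ 0.1885.
Sp2–Sp3: 9/30 sites differ → p = 0.3, d = −0.75 ln(1 − 0.4) = 0.383119 ≈ 0.3831.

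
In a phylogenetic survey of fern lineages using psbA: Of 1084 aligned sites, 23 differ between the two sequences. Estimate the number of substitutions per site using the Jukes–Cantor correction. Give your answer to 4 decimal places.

0.0215

p = 23/1084 ≈ 0.021218.
d = −(3/4) ln(1 − 4p/3) = −0.75 ln(1 − 0.028291) = −0.75 ln(0.971709)
  = −0.75 × (-0.028699) = 0.021524 substitutions/site.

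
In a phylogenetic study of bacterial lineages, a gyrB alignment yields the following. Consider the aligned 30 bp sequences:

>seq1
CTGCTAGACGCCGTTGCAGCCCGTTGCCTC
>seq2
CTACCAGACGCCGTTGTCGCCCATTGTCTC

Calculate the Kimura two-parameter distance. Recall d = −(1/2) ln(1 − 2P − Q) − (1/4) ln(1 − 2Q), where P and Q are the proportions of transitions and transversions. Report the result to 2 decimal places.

0.25

Of 30 sites, 5 differences are transitions and 1 are transversions, so P = 5/30 ≈ 0.166667 and Q = 1/30 ≈ 0.033333.
Under the Kimura two-parameter model, d = −½ ln(1 − 2P − Q) − ¼ ln(1 − 2Q).
1 − 2P − Q = 0.633333, giving −½ ln(0.633333) = 0.228379.
1 − 2Q = 0.933334, giving −¼ ln(0.933334) = 0.017248.
d = 0.228379 + 0.017248 = 0.245627.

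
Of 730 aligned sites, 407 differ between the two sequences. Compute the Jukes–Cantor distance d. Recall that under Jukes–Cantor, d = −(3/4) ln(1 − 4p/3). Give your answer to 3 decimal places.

1.020

p = 407/730 ≈ 0.557534.
d = −(3/4) ln(1 − 4p/3) = −0.75 ln(1 − 0.743379) = −0.75 ln(0.256621)
  = −0.75 × (-1.360155) = 1.020116 substitutions/site.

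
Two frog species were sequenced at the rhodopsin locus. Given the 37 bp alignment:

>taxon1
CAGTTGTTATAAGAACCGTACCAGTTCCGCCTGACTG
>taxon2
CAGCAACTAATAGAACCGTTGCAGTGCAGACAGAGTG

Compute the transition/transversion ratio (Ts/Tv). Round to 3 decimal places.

Transitions are A↔G and C↔T; transversions are all other mismatches.
Transitions: 3. Transversions: 10.
R = 3/10 = 0.300.

0.300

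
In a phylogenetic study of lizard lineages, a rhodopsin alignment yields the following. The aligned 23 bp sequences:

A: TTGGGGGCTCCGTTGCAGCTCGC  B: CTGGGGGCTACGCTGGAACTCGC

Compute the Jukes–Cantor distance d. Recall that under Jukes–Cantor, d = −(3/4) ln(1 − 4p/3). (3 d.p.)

The sequences differ at 5 of 23 sites (1, 10, 13, 16, 18), so p = 5/23 ≈ 0.217391.
d = −(3/4) ln(1 − 4p/3) = −0.75 ln(1 − 0.289855) = −0.75 ln(0.710145)
  = −0.75 × (-0.342286) = 0.256715 substitutions/site.

0.257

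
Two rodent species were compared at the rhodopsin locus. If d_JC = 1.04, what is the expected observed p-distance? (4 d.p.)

p = (3/4)(1 − e^(−4d/3)) = 0.75 × (1 − e^(-1.386667)) = 0.75 × (1 − 0.249907) = 0.562570.

0.5626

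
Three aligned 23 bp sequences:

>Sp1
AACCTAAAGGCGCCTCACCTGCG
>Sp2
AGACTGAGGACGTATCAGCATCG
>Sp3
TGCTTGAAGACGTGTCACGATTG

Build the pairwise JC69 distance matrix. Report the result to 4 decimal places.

d(Sp1,Sp2) = 0.6501, d(Sp1,Sp3) = 0.7614, d(Sp2,Sp3) = 0.4674

Sp1–Sp2: 10/23 sites differ → p ≈ 0.434783, d = −0.75 ln(1 − 0.579711) = 0.650110 ≈ 0.6501.
Sp1–Sp3: 11/23 sites differ → p ≈ 0.478261, d = −0.75 ln(1 − 0.637681) = 0.761423 ≈ 0.7614.
Sp2–Sp3: 8/23 sites differ → p ≈ 0.347826, d = −0.75 ln(1 − 0.463768) = 0.467391 ≈ 0.4674.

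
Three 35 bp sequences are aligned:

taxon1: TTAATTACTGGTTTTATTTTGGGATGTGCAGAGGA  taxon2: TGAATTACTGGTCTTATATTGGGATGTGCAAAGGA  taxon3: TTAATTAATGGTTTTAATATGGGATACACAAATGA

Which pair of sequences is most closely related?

taxon1 and taxon2

taxon1–taxon2: 4/35 differ, p = 0.114, d = 0.124.
taxon1–taxon3: 8/35 differ, p = 0.229, d = 0.273.
taxon2–taxon3: 10/35 differ, p = 0.286, d = 0.360.
The smallest distance is between taxon1 and taxon2.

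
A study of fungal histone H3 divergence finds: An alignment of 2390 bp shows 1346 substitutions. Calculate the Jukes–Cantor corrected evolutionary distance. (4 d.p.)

1.0424

p = 1346/2390 ≈ 0.56318.
d = −(3/4) ln(1 − 4p/3) = −0.75 ln(1 − 0.750907) = −0.75 ln(0.249093)
  = −0.75 × (-1.389929) = 1.042447 substitutions/site.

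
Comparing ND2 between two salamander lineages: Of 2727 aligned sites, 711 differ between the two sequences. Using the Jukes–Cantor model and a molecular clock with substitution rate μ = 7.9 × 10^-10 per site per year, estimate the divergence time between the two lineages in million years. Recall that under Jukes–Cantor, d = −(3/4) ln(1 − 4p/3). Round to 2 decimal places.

202.76

p = 711/2727 ≈ 0.260726.
d = −(3/4) ln(1 − 4p/3) = −0.75 ln(1 − 0.347635) = −0.75 ln(0.652365)
  = −0.75 × (-0.427151) = 0.320363 substitutions/site.
Under a molecular clock d = 2μt, so t = d/(2μ) = 0.320363 / (2 × 7.9 × 10^-10) = 202.76 million years.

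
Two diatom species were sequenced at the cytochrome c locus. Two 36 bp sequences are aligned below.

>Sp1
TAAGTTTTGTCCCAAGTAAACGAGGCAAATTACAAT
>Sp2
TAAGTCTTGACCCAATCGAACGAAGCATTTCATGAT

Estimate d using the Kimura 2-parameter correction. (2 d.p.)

0.41

Of 36 sites, 7 differences are transitions and 4 are transversions, so P = 7/36 ≈ 0.194444 and Q = 4/36 ≈ 0.111111.
Under the Kimura two-parameter model, d = −½ ln(1 − 2P − Q) − ¼ ln(1 − 2Q).
1 − 2P − Q = 0.500001, giving −½ ln(0.500001) = 0.346573.
1 − 2Q = 0.777778, giving −¼ ln(0.777778) = 0.062829.
d = 0.346573 + 0.062829 = 0.409402.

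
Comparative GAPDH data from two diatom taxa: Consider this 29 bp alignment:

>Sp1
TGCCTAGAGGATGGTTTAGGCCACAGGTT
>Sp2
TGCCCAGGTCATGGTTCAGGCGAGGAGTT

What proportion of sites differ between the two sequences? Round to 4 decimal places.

The sequences differ at 9 of 29 positions (sites 5, 8, 9, 10, 17, 22, 24, 25, 26).
p = 9/29 = 0.310344… ≈ 0.3103 (to 4 d.p.).

0.3103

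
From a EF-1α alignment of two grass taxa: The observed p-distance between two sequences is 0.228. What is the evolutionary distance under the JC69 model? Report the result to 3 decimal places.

d = −(3/4) ln(1 − 4p/3) = −0.75 ln(1 − 0.304) = −0.75 ln(0.696)
  = −0.75 × (-0.362406) = 0.271805 substitutions/site.

0.272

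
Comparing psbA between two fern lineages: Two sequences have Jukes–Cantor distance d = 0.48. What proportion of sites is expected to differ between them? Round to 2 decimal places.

0.35

p = (3/4)(1 − e^(−4d/3)) = 0.75 × (1 − e^(-0.64)) = 0.75 × (1 − 0.527292) = 0.354531.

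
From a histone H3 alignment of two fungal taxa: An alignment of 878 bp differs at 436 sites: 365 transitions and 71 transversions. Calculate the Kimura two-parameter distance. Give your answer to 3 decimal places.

1.261

P = 365/878 ≈ 0.415718 and Q = 71/878 ≈ 0.080866.
Under the Kimura two-parameter model, d = −½ ln(1 − 2P − Q) − ¼ ln(1 − 2Q).
1 − 2P − Q = 0.087698, giving −½ ln(0.087698) = 1.216928.
1 − 2Q = 0.838268, giving −¼ ln(0.838268) = 0.044104.
d = 1.216928 + 0.044104 = 1.261032.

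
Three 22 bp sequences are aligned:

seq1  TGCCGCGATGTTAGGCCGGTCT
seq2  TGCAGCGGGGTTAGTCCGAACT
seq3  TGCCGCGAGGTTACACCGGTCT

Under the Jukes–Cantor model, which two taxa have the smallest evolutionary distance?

seq1 and seq3

seq1–seq2: 6/22 differ, p = 0.273, d = 0.339.
seq1–seq3: 3/22 differ, p = 0.136, d = 0.151.
seq2–seq3: 6/22 differ, p = 0.273, d = 0.339.
The smallest distance is between seq1 and seq3.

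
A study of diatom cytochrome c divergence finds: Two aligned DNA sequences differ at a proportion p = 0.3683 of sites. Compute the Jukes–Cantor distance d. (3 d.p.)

0.507

d = −(3/4) ln(1 − 4p/3) = −0.75 ln(1 − 0.491067) = −0.75 ln(0.508933)
  = −0.75 × (-0.675439) = 0.506579 substitutions/site.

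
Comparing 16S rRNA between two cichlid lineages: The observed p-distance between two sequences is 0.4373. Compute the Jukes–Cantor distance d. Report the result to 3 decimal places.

0.656

d = −(3/4) ln(1 − 4p/3) = −0.75 ln(1 − 0.583067) = −0.75 ln(0.416933)
  = −0.75 × (-0.874830) = 0.656123 substitutions/site.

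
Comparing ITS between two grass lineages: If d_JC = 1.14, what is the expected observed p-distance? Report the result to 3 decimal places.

p = (3/4)(1 − e^(−4d/3)) = 0.75 × (1 − e^(-1.52)) = 0.75 × (1 − 0.218712) = 0.585966.

0.586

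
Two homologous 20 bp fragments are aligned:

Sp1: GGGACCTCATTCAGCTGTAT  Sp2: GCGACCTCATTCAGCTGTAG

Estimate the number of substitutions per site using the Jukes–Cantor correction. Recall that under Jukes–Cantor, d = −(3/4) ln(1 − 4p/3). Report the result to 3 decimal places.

The sequences differ at 2 of 20 sites (2, 20), so p = 2/20 = 0.1.
d = −(3/4) ln(1 − 4p/3) = −0.75 ln(1 − 0.133333) = −0.75 ln(0.866667)
  = −0.75 × (-0.143100) = 0.107325 substitutions/site.

0.107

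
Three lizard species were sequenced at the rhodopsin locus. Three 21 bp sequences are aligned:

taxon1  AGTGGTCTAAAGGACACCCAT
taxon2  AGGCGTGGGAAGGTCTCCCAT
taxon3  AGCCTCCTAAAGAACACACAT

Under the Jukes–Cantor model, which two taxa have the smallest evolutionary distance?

taxon1–taxon2: 7/21 differ, p = 0.333, d = 0.441.
taxon1–taxon3: 6/21 differ, p = 0.286, d = 0.360.
taxon2–taxon3: 10/21 differ, p = 0.476, d = 0.756.
The smallest distance is between taxon1 and taxon3.

taxon1 and taxon3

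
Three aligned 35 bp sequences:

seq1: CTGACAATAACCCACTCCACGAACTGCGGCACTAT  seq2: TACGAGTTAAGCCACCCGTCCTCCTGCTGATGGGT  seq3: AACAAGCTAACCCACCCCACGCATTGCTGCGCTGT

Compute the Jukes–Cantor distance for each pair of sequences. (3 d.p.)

d(seq1,seq2) = 1.076, d(seq1,seq3) = 0.458, d(seq2,seq3) = 0.572

seq1–seq2: 20/35 sites differ → p ≈ 0.571429, d = −0.75 ln(1 − 0.761905) = 1.076314 ≈ 1.076.
seq1–seq3: 12/35 sites differ → p ≈ 0.342857, d = −0.75 ln(1 − 0.457143) = 0.458182 ≈ 0.458.
seq2–seq3: 14/35 sites differ → p = 0.4, d = −0.75 ln(1 − 0.533333) = 0.571605 ≈ 0.572.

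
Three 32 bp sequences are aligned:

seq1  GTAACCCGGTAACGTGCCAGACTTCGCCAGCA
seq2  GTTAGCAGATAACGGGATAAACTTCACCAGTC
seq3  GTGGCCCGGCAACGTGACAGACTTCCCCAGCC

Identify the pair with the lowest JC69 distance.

seq1–seq2: 11/32 differ, p = 0.344, d = 0.460.
seq1–seq3: 6/32 differ, p = 0.188, d = 0.216.
seq2–seq3: 11/32 differ, p = 0.344, d = 0.460.
The smallest distance is between seq1 and seq3.

seq1 and seq3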